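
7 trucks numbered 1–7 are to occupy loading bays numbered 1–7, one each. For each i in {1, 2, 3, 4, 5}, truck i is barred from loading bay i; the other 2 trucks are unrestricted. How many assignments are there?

2428

Let Aᵢ (for 1 ≤ i ≤ 5) be the placements that put truck i in its forbidden loading bay. Any j of these fix j positions, leaving (7−j)! ways to fill the rest, and there are C(5,j) ways to pick which j.
By inclusion–exclusion, the number of valid placements is Σ_{j=0}^{5} (−1)^j C(5,j)·(7−j)!.
Computing: 5040 − 3600 + 1200 − 240 + 30 − 2 = 2428.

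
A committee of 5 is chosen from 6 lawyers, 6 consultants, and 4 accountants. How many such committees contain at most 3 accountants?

4356

Split by how many accountants are chosen (0 through 3).
Sum: C(4,0)·C(12,5) + C(4,1)·C(12,4) + C(4,2)·C(12,3) + C(4,3)·C(12,2) = 792 + 1980 + 1320 + 264 = 4356.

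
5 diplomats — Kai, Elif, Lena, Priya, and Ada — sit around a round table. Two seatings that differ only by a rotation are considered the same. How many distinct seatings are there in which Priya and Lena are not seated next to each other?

Without the restriction there are (4)! = 24 seatings.
Those with Priya next to Lena: fuse the pair into one unit and seat 4 units around a circle — 2·(3)! = 12.
Subtracting, 24 − 12 = 12.

12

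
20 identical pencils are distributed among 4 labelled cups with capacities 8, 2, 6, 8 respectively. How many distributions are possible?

Without the upper bounds there are C(23,3) = 1771 ways to split 20 among 4 cups.
Subtract solutions that violate a single cap (substitute x_i' = x_i − (cap_i+1)): x_1 ≥ 9 gives C(14,3) = 364; x_2 ≥ 3 gives C(20,3) = 1140; x_3 ≥ 7 gives C(16,3) = 560; x_4 ≥ 9 gives C(14,3) = 364. Together 2428.
Add back pairs where two caps are both exceeded: 165 + 35 + 10 + 286 + 165 + 35 = 696.
Subtract triples: 4 + 0 + 0 + 4 = 8.
By inclusion–exclusion the count is 1771 − 2428 + 696 − 8 = 31.

31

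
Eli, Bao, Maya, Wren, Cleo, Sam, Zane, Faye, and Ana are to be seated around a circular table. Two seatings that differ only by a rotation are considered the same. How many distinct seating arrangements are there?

40320

Around a circle, 9 distinct people have 9!/9 = (8)! = 40320 rotationally distinct seatings.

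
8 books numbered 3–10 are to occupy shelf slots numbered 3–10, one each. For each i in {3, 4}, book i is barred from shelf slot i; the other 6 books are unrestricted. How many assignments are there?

Let Aᵢ (for i ∈ {3, 4}) be the placements that put book i in its forbidden shelf slot. Any j of these fix j positions, leaving (8−j)! ways to fill the rest, and there are C(2,j) ways to pick which j.
By inclusion–exclusion, the number of valid placements is Σ_{j=0}^{2} (−1)^j C(2,j)·(8−j)!.
Computing: 40320 − 10080 + 720 = 30960.

30960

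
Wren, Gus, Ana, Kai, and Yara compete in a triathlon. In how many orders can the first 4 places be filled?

120

There are 5 choices for 1st place, 4 for 2nd, and so on down to 2 for position 4.
That gives 5 × 4 × 3 × 2 = 120.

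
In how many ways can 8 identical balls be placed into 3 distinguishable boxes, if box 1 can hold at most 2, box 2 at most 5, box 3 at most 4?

9

Ignoring the caps, the number of non-negative solutions to x_1+…+x_3 = 8 is C(10,2) = 45.
Subtract solutions that violate a single cap (substitute x_i' = x_i − (cap_i+1)): x_1 ≥ 3 gives C(7,2) = 21; x_2 ≥ 6 gives C(4,2) = 6; x_3 ≥ 5 gives C(5,2) = 10. Together 37.
Add back pairs where two caps are both exceeded: 0 + 1 + 0 = 1.
By inclusion–exclusion the count is 45 − 37 + 1 = 9.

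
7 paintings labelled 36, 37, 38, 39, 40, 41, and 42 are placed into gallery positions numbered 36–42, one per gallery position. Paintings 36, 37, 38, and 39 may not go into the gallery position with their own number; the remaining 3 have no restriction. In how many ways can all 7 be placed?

Let Aᵢ (for 36 ≤ i ≤ 39) be the placements that put painting i in its forbidden gallery position. Any j of these fix j positions, leaving (7−j)! ways to fill the rest, and there are C(4,j) ways to pick which j.
By inclusion–exclusion, the number of valid placements is Σ_{j=0}^{4} (−1)^j C(4,j)·(7−j)!.
Computing: 5040 − 2880 + 720 − 96 + 6 = 2790.

2790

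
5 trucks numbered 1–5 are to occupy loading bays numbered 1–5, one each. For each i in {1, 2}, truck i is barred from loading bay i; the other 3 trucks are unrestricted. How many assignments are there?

Let Aᵢ (for i ∈ {1, 2}) be the placements that put truck i in its forbidden loading bay. Any j of these fix j positions, leaving (5−j)! ways to fill the rest, and there are C(2,j) ways to pick which j.
By inclusion–exclusion, the number of valid placements is Σ_{j=0}^{2} (−1)^j C(2,j)·(5−j)!.
Computing: 120 − 48 + 6 = 78.

78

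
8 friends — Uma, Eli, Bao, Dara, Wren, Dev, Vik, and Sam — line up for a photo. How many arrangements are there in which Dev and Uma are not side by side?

30240

Of the 8! = 40320 arrangements, those with Dev and Uma adjacent number 2 × 7! = 10080 (treat the pair as a block with 2 internal orders).
Complementary counting: 40320 − 10080 = 30240.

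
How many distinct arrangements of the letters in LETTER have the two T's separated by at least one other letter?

120

Total arrangements of LETTER: 6!/(2!·2!) = 180.
If the two T's are adjacent, glue them into one block, leaving 5 items to arrange: (5)!/(2!) = 60 ways.
Hence 180 − 60 = 120.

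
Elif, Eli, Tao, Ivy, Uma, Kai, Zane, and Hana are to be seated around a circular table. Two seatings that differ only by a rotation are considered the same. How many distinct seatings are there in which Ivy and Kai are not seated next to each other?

Without the restriction there are (7)! = 5040 seatings.
Seatings with Ivy beside Kai: treat them as a block with 2 internal orders, giving 2 × (6)! = 1440.
Subtracting, 5040 − 1440 = 3600.

3600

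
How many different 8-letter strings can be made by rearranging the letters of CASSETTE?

5040

The 8 letters of CASSETTE have repeats: E appearing twice, S appearing twice, and T appearing twice.
So there are 8! / (2!·2!·2!) = 5040 distinguishable arrangements.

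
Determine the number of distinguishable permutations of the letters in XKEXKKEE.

560

The 8 letters of XKEXKKEE have repeats: E appearing 3 times, K appearing 3 times, and X appearing twice.
Dividing 8! = 40320 by 3!·3!·2! = 72 for the repeated letters gives 560.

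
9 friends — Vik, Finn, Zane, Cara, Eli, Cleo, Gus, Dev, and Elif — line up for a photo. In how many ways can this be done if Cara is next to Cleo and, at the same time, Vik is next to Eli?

20160

Treat {Cara,Cleo} as one block (2 orders) and {Vik,Eli} as another (2 orders).
That leaves 7 units to arrange: 2 × 2 × 7! = 4 × 5040 = 20160.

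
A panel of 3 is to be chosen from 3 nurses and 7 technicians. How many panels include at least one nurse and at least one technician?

Unrestricted: C(10,3) = 120 ways to pick any 3 of the 10.
Selections missing a whole group: no nurses → C(7,3) = 35; no technicians → C(3,3) = 1.
Both groups omitted at once is impossible, so 120 − 36 = 84.

84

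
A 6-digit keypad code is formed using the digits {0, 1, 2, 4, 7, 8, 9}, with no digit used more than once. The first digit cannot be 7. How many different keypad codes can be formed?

The first digit has 7−1 = 6 choices (anything except 7).
The remaining 5 digits are filled from the other 6 symbols without repetition: 6 × 5 × 4 × 3 × 2 = 720.
Total: 6 × 720 = 4320.

4320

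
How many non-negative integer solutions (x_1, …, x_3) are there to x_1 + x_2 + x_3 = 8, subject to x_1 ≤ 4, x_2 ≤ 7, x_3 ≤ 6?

By stars and bars, unrestricted non-negative solutions to x_1+…+x_3 = 8 number C(8+2,2) = 45.
Subtract solutions that violate a single cap (substitute x_i' = x_i − (cap_i+1)): x_1 ≥ 5 gives C(5,2) = 10; x_2 ≥ 8 gives C(2,2) = 1; x_3 ≥ 7 gives C(3,2) = 3. Together 14.
No two caps can be exceeded simultaneously, so the pair terms are all 0.
By inclusion–exclusion the count is 45 − 14 + 0 = 31.

31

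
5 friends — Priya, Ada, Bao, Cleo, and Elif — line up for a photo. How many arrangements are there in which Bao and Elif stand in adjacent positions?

48

Treat {Bao, Elif} as a single unit. There are 4 units to order, and the pair itself can be ordered 2 ways.
So the count is 2·(4)! = 48.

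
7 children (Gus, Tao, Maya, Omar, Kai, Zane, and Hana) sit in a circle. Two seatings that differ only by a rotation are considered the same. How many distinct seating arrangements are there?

Fix one person's seat to break rotational symmetry; the remaining 6 people can be arranged in (6)! = 720 ways.

720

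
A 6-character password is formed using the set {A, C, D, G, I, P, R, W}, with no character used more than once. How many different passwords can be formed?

With no repetition, fill the 6 characters in order: 8 choices, then 7, down to 3.
8 × 7 × 6 × 5 × 4 × 3 = 20160.

20160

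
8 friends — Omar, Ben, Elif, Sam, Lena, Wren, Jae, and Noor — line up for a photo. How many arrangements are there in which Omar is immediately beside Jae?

Glue Omar and Jae into one block (2 internal orders), leaving 7 units to arrange in a row.
That gives 2 × 7! = 2 × 5040 = 10080.

10080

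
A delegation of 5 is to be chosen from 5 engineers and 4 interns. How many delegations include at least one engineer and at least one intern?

125

Total 5-person selections from all 9: C(9,5) = 126.
Selections missing a whole group: no engineers → C(4,5) = 0; no interns → C(5,5) = 1.
Both groups omitted at once is impossible, so 126 − 1 = 125.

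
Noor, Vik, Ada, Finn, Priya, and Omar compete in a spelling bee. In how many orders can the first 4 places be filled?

This is an ordered selection of 4 from 6: P(6,4).
That gives 6 × 5 × 4 × 3 = 360.

360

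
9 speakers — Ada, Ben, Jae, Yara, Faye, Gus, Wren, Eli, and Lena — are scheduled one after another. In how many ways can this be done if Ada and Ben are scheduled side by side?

80640

Glue Ada and Ben into one block (2 internal orders), leaving 8 units to arrange in a row.
That gives 2 × 8! = 2 × 40320 = 80640.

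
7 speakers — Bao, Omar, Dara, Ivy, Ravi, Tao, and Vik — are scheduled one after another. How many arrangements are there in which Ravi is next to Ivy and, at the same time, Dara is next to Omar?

480

Treat {Ravi,Ivy} as one block (2 orders) and {Dara,Omar} as another (2 orders).
That leaves 5 units to arrange: 2 × 2 × 5! = 4 × 120 = 480.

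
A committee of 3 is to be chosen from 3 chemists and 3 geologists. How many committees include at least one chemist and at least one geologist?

18

With no constraint there are C(6,3) = 20 possible selections.
Selections missing a whole group: no chemists → C(3,3) = 1; no geologists → C(3,3) = 1.
Both groups omitted at once is impossible, so 20 − 2 = 18.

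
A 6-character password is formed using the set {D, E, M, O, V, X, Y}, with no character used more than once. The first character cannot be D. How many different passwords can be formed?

The first character has 7−1 = 6 choices (anything except D).
The remaining 5 characters are filled from the other 6 symbols without repetition: 6 × 5 × 4 × 3 × 2 = 720.
Total: 6 × 720 = 4320.

4320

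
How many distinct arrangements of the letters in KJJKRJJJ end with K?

With the last slot taken by K, it remains to arrange the other 7 letters (JJKRJJJ).
Those 7 letters have J appearing 5 times, giving (7)!/(5!) = 42.

42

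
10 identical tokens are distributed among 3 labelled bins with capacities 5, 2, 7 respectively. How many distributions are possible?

Without the upper bounds there are C(12,2) = 66 ways to split 10 among 3 bins.
Subtract solutions that violate a single cap (substitute x_i' = x_i − (cap_i+1)): x_1 ≥ 6 gives C(6,2) = 15; x_2 ≥ 3 gives C(9,2) = 36; x_3 ≥ 8 gives C(4,2) = 6. Together 57.
Add back pairs where two caps are both exceeded: 3 + 0 + 0 = 3.
By inclusion–exclusion the count is 66 − 57 + 3 = 12.

12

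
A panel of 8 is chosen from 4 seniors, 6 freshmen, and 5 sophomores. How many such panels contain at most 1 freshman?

225

Split by how many freshmen are chosen (0 through 1).
Sum: C(6,0)·C(9,8) + C(6,1)·C(9,7) = 9 + 216 = 225.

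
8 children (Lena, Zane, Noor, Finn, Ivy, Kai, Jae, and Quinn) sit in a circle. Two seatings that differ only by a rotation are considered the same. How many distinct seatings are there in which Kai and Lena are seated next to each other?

1440

Treat {Kai, Lena} as one unit (2 internal orders) and seat the resulting 7 units around the table: (6)! circular arrangements.
So 2 × (6)! = 2 × 720 = 1440.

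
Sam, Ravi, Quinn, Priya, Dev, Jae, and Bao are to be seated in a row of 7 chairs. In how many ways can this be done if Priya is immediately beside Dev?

Place the 5 others and the Priya-Dev pair as 6 objects in a line; the pair has 2 internal arrangements.
So the count is 2·(6)! = 1440.

1440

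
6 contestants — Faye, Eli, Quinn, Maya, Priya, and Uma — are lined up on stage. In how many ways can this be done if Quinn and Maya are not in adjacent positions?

480

There are 6! = 720 arrangements in all. If Quinn and Maya are adjacent, merging them into one block gives 2·(5)! = 240 arrangements.
So 720 − 240 = 480 arrangements keep them apart.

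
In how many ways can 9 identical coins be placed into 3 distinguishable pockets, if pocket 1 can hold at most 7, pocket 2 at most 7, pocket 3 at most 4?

34

By stars and bars, unrestricted non-negative solutions to x_1+…+x_3 = 9 number C(9+2,2) = 55.
Subtract solutions that violate a single cap (substitute x_i' = x_i − (cap_i+1)): x_1 ≥ 8 gives C(3,2) = 3; x_2 ≥ 8 gives C(3,2) = 3; x_3 ≥ 5 gives C(6,2) = 15. Together 21.
No two caps can be exceeded simultaneously, so the pair terms are all 0.
By inclusion–exclusion the count is 55 − 21 + 0 = 34.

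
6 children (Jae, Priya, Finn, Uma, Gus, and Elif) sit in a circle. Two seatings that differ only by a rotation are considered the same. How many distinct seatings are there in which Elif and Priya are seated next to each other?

48

Glue Elif and Priya into a block (2 internal orders). Seating 5 units around a circle gives (4)! arrangements.
So 2 × (4)! = 2 × 24 = 48.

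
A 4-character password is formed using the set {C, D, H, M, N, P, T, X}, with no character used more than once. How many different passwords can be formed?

1680

Choose and order 4 of the 8 symbols: the first character has 8 options, the next 7, then 6, 5.
That product is 8 × 7 × 6 × 5 = 1680.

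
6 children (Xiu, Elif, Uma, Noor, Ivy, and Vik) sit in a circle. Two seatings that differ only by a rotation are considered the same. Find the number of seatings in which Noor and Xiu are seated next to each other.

Glue Noor and Xiu into a block (2 internal orders). Seating 5 units around a circle gives (4)! arrangements.
So 2 × (4)! = 2 × 24 = 48.

48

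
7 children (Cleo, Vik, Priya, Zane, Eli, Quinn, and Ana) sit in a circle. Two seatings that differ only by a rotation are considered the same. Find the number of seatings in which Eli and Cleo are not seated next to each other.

480

All circular seatings of 7 people number (6)! = 720.
Those with Eli next to Cleo: fuse the pair into one unit and seat 6 units around a circle — 2·(5)! = 240.
Subtracting, 720 − 240 = 480.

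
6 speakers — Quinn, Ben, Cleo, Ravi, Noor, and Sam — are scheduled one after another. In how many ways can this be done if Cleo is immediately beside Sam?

Treat {Cleo, Sam} as a single unit. There are 5 units to order, and the pair itself can be ordered 2 ways.
That gives 2 × 5! = 2 × 120 = 240.

240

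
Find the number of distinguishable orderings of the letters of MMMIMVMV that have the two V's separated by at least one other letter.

126

There are 8!/(5!·2!) = 168 arrangements of MMMIMVMV in total.
Arrangements with the V's together: treat VV as one letter, giving (7)!/(5!) = 42.
Subtracting, 168 − 42 = 126 arrangements keep the V's apart.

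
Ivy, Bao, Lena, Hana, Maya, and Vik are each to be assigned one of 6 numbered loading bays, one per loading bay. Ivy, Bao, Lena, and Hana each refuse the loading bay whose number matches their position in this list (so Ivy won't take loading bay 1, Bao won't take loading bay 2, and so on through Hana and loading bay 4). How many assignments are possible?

Let Aᵢ (for 1 ≤ i ≤ 4) be the placements that put person i in their forbidden loading bay. Any j of these fix j positions, leaving (6−j)! ways to fill the rest, and there are C(4,j) ways to pick which j.
By inclusion–exclusion, the number of valid placements is Σ_{j=0}^{4} (−1)^j C(4,j)·(6−j)!.
Computing: 720 − 480 + 144 − 24 + 2 = 362.

362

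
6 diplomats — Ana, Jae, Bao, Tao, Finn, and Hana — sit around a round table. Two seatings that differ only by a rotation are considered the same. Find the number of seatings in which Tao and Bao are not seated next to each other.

All circular seatings of 6 people number (5)! = 120.
Those with Tao next to Bao: fuse the pair into one unit and seat 5 units around a circle — 2·(4)! = 48.
Subtracting, 120 − 48 = 72.

72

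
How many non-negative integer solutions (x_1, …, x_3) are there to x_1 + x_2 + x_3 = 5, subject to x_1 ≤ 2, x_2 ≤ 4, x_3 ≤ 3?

11

Ignoring the caps, the number of non-negative solutions to x_1+…+x_3 = 5 is C(7,2) = 21.
Subtract solutions that violate a single cap (substitute x_i' = x_i − (cap_i+1)): x_1 ≥ 3 gives C(4,2) = 6; x_2 ≥ 5 gives C(2,2) = 1; x_3 ≥ 4 gives C(3,2) = 3. Together 10.
No two caps can be exceeded simultaneously, so the pair terms are all 0.
By inclusion–exclusion the count is 21 − 10 + 0 = 11.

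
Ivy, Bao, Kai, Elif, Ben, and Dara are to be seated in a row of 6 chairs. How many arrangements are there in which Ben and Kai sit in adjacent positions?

240

Glue Ben and Kai into one block (2 internal orders), leaving 5 units to arrange in a row.
So the count is 2·(5)! = 240.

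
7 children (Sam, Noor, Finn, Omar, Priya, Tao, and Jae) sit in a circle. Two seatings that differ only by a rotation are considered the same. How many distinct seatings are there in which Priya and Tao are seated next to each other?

240

Glue Priya and Tao into a block (2 internal orders). Seating 6 units around a circle gives (5)! arrangements.
So 2 × (5)! = 2 × 120 = 240.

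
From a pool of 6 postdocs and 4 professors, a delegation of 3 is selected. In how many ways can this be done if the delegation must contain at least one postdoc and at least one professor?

Total 3-person selections from all 10: C(10,3) = 120.
Selections missing a whole group: no postdocs → C(4,3) = 4; no professors → C(6,3) = 20.
Both groups omitted at once is impossible, so 120 − 24 = 96.

96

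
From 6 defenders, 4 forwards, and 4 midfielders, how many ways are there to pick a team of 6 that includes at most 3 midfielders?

Split by how many midfielders are chosen (0 through 3).
Sum: C(4,0)·C(10,6) + C(4,1)·C(10,5) + C(4,2)·C(10,4) + C(4,3)·C(10,3) = 210 + 1008 + 1260 + 480 = 2958.

2958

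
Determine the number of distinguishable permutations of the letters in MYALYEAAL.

15120

The 9 letters of MYALYEAAL have repeats: A appearing 3 times, L appearing twice, and Y appearing twice.
So there are 9! / (3!·2!·2!) = 15120 distinguishable arrangements.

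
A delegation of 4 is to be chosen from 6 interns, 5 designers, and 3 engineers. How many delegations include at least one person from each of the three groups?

Total 4-person selections from all 14: C(14,4) = 1001.
Subtract selections that omit an entire group: no interns → C(8,4) = 70; no designers → C(9,4) = 126; no engineers → C(11,4) = 330.
Add back selections omitting two groups (i.e. drawn from a single group): C(6,4) + C(5,4) + C(3,4) = 20.
By inclusion–exclusion: 1001 − 526 + 20 = 495.

495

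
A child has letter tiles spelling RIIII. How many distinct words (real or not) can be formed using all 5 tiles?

5

The 5 letters of RIIII have repeats: I appearing 4 times.
So there are 5! / (4!) = 5 distinguishable arrangements.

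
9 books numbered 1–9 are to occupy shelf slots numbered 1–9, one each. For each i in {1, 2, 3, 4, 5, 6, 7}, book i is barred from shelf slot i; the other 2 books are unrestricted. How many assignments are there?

165016

Let Aᵢ (for 1 ≤ i ≤ 7) be the placements that put book i in its forbidden shelf slot. Any j of these fix j positions, leaving (9−j)! ways to fill the rest, and there are C(7,j) ways to pick which j.
By inclusion–exclusion, the number of valid placements is Σ_{j=0}^{7} (−1)^j C(7,j)·(9−j)!.
Computing: 362880 − 282240 + 105840 − 25200 + 4200 − 504 + 42 − 2 = 165016.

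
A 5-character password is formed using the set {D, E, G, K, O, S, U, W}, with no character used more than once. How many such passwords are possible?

Choose and order 5 of the 8 symbols: the first character has 8 options, the next 7, and so on down to 4.
8 × 7 × 6 × 5 × 4 = 6720.

6720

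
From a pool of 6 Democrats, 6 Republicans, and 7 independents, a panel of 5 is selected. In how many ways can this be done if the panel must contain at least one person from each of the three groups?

Unrestricted: C(19,5) = 11628 ways to pick any 5 of the 19.
Selections missing a whole group: no Democrats → C(13,5) = 1287; no Republicans → C(13,5) = 1287; no independents → C(12,5) = 792.
Add back selections omitting two groups (i.e. drawn from a single group): C(6,5) + C(6,5) + C(7,5) = 33.
By inclusion–exclusion: 11628 − 3366 + 33 = 8295.

8295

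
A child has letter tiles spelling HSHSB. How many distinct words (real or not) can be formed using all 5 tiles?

Letter multiplicities in HSHSB: B×1, H×2, S×2.
So there are 5! / (2!·2!) = 30 distinguishable arrangements.

30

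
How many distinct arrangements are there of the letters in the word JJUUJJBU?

Letter multiplicities in JJUUJJBU: B×1, J×4, U×3.
Dividing 8! = 40320 by 4!·3! = 144 for the repeated letters gives 280.

280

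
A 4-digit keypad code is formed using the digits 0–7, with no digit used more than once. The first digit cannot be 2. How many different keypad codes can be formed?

1470

The first digit has 8−1 = 7 choices (anything except 2).
The remaining 3 digits are filled from the other 7 symbols without repetition: 7 × 6 × 5 = 210.
Total: 7 × 210 = 1470.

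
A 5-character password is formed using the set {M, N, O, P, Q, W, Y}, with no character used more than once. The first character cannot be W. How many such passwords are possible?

2160

The first character has 7−1 = 6 choices (anything except W).
The remaining 4 characters are filled from the other 6 symbols without repetition: 6 × 5 × 4 × 3 = 360.
Total: 6 × 360 = 2160.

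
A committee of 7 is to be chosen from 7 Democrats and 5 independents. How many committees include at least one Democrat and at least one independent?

Unrestricted: C(12,7) = 792 ways to pick any 7 of the 12.
Selections missing a whole group: no Democrats → C(5,7) = 0; no independents → C(7,7) = 1.
Both groups omitted at once is impossible, so 792 − 1 = 791.

791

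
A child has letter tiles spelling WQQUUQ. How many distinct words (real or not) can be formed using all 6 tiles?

60

The 6 letters of WQQUUQ have repeats: Q appearing 3 times and U appearing twice.
The number of distinct arrangements is 6!/(3!·2!) = 720/12 = 60.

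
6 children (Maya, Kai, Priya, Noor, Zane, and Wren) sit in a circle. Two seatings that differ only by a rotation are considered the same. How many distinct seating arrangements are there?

Seat Maya anywhere (absorbing the rotational symmetry), then permute the other 5: (5)! = 120.

120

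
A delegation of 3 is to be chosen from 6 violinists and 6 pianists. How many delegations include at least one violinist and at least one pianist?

Total 3-person selections from all 12: C(12,3) = 220.
Selections missing a whole group: no violinists → C(6,3) = 20; no pianists → C(6,3) = 20.
Both groups omitted at once is impossible, so 220 − 40 = 180.

180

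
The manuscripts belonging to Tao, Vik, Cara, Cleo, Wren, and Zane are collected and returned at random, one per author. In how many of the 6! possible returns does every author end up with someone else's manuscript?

265

Let Aᵢ be the assignments in which author i gets their own manuscript. We want the size of the complement of A₁∪…∪A_6.
By inclusion–exclusion this is Σ_{j=0}^{6} (−1)^j C(6,j)·(6−j)!.
Computing: 720 − 720 + 360 − 120 + 30 − 6 + 1 = 265.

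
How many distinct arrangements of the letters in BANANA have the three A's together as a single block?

Treat the 3 copies of A as a single block. The multiset to arrange is then {AAA, B, N, N}, 4 items in all.
That gives (4)!/(2!) = 12 arrangements.

12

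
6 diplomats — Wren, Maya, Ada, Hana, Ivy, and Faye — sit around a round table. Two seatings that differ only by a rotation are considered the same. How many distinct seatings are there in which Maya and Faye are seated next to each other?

48

Treat {Maya, Faye} as one unit (2 internal orders) and seat the resulting 5 units around the table: (4)! circular arrangements.
So 2 × (4)! = 2 × 24 = 48.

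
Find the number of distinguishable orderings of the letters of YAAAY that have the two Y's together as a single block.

4

Treat the 2 copies of Y as a single block. The multiset to arrange is then {YY, A, A, A}, 4 items in all.
That gives (4)!/(3!) = 4 arrangements.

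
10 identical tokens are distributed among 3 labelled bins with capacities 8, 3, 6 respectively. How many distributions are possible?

25

By stars and bars, unrestricted non-negative solutions to x_1+…+x_3 = 10 number C(10+2,2) = 66.
Subtract solutions that violate a single cap (substitute x_i' = x_i − (cap_i+1)): x_1 ≥ 9 gives C(3,2) = 3; x_2 ≥ 4 gives C(8,2) = 28; x_3 ≥ 7 gives C(5,2) = 10. Together 41.
No two caps can be exceeded simultaneously, so the pair terms are all 0.
By inclusion–exclusion the count is 66 − 41 + 0 = 25.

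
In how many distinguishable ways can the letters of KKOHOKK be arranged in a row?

105

Letter multiplicities in KKOHOKK: H×1, K×4, O×2.
The number of distinct arrangements is 7!/(4!·2!) = 5040/48 = 105.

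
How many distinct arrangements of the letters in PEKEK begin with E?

12

With the first slot taken by E, it remains to arrange the other 4 letters (PKEK).
Those 4 letters have K appearing twice, giving (4)!/(2!) = 12.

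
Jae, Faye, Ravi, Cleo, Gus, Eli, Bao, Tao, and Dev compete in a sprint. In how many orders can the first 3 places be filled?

504

There are 9 choices for 1st place, 8 for 2nd, and 7 for 3rd.
That gives 9 × 8 × 7 = 504.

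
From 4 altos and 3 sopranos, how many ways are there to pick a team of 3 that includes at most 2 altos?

Split by how many altos are chosen (0 through 2).
Sum: C(4,0)·C(3,3) + C(4,1)·C(3,2) + C(4,2)·C(3,1) = 1 + 12 + 18 = 31.

31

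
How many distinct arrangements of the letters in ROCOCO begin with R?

With the first slot taken by R, it remains to arrange the other 5 letters (OCOCO).
Those 5 letters have C appearing twice and O appearing 3 times, giving (5)!/(3!·2!) = 10.

10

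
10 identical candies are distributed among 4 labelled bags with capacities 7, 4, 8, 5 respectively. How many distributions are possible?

181

Ignoring the caps, the number of non-negative solutions to x_1+…+x_4 = 10 is C(13,3) = 286.
Subtract solutions that violate a single cap (substitute x_i' = x_i − (cap_i+1)): x_1 ≥ 8 gives C(5,3) = 10; x_2 ≥ 5 gives C(8,3) = 56; x_3 ≥ 9 gives C(4,3) = 4; x_4 ≥ 6 gives C(7,3) = 35. Together 105.
No two caps can be exceeded simultaneously, so the pair terms are all 0.
By inclusion–exclusion the count is 286 − 105 + 0 = 181.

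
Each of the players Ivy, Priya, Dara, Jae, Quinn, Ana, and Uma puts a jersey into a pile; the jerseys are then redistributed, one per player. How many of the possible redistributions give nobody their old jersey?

This is the derangement count D_7: permutations of 7 items with no fixed point.
By inclusion–exclusion this is Σ_{j=0}^{7} (−1)^j C(7,j)·(7−j)!.
Computing: 5040 − 5040 + 2520 − 840 + 210 − 42 + 7 − 1 = 1854.

1854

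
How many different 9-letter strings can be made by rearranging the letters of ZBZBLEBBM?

The 9 letters of ZBZBLEBBM have repeats: B appearing 4 times and Z appearing twice.
The number of distinct arrangements is 9!/(4!·2!) = 362880/48 = 7560.

7560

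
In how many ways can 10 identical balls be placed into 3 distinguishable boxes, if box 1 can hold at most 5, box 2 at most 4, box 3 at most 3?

By stars and bars, unrestricted non-negative solutions to x_1+…+x_3 = 10 number C(10+2,2) = 66.
Subtract solutions that violate a single cap (substitute x_i' = x_i − (cap_i+1)): x_1 ≥ 6 gives C(6,2) = 15; x_2 ≥ 5 gives C(7,2) = 21; x_3 ≥ 4 gives C(8,2) = 28. Together 64.
Add back pairs where two caps are both exceeded: 0 + 1 + 3 = 4.
By inclusion–exclusion the count is 66 − 64 + 4 = 6.

6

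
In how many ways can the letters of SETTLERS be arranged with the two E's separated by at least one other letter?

3780

There are 8!/(2!·2!·2!) = 5040 arrangements of SETTLERS in total.
Arrangements with the E's together: treat EE as one letter, giving (7)!/(2!·2!) = 1260.
Hence 5040 − 1260 = 3780.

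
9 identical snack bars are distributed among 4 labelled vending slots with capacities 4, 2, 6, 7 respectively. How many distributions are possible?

91

Without the upper bounds there are C(12,3) = 220 ways to split 9 among 4 vending slots.
Subtract solutions that violate a single cap (substitute x_i' = x_i − (cap_i+1)): x_1 ≥ 5 gives C(7,3) = 35; x_2 ≥ 3 gives C(9,3) = 84; x_3 ≥ 7 gives C(5,3) = 10; x_4 ≥ 8 gives C(4,3) = 4. Together 133.
Add back pairs where two caps are both exceeded: 4 + 0 + 0 + 0 + 0 + 0 = 4.
By inclusion–exclusion the count is 220 − 133 + 4 = 91.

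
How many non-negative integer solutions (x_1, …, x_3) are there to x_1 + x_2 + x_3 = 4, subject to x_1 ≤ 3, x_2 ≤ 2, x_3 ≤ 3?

Without the upper bounds there are C(6,2) = 15 ways to split 4 among 3 variables.
Subtract solutions that violate a single cap (substitute x_i' = x_i − (cap_i+1)): x_1 ≥ 4 gives C(2,2) = 1; x_2 ≥ 3 gives C(3,2) = 3; x_3 ≥ 4 gives C(2,2) = 1. Together 5.
No two caps can be exceeded simultaneously, so the pair terms are all 0.
By inclusion–exclusion the count is 15 − 5 + 0 = 10.

10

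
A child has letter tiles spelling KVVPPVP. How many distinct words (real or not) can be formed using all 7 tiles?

140

The 7 letters of KVVPPVP have repeats: P appearing 3 times and V appearing 3 times.
So there are 7! / (3!·3!) = 140 distinguishable arrangements.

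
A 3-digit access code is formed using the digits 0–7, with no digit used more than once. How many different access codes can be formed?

This is a permutation of 3 out of 8: P(8,3) = 8!/5!.
That product is 8 × 7 × 6 = 336.

336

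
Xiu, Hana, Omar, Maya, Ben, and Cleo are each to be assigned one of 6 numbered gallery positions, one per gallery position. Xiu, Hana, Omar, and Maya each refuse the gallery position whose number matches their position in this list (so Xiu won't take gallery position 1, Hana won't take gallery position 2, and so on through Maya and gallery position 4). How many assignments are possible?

362

Let Aᵢ (for 1 ≤ i ≤ 4) be the placements that put person i in their forbidden gallery position. Any j of these fix j positions, leaving (6−j)! ways to fill the rest, and there are C(4,j) ways to pick which j.
By inclusion–exclusion, the number of valid placements is Σ_{j=0}^{4} (−1)^j C(4,j)·(6−j)!.
Computing: 720 − 480 + 144 − 24 + 2 = 362.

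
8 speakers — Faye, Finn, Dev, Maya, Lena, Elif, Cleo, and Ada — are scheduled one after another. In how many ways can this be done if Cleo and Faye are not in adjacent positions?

Of the 8! = 40320 arrangements, those with Cleo and Faye adjacent number 2 × 7! = 10080 (treat the pair as a block with 2 internal orders).
Complementary counting: 40320 − 10080 = 30240.

30240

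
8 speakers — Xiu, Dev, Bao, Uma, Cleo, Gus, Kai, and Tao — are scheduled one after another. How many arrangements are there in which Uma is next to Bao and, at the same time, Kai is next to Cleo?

2880

Treat {Uma,Bao} as one block (2 orders) and {Kai,Cleo} as another (2 orders).
That leaves 6 units to arrange: 2 × 2 × 6! = 4 × 720 = 2880.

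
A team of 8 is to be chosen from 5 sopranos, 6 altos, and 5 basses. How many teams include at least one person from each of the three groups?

12495

Unrestricted: C(16,8) = 12870 ways to pick any 8 of the 16.
Subtract selections that omit an entire group: no sopranos → C(11,8) = 165; no altos → C(10,8) = 45; no basses → C(11,8) = 165.
Add back selections omitting two groups (i.e. drawn from a single group): C(5,8) + C(6,8) + C(5,8) = 0.
By inclusion–exclusion: 12870 − 375 + 0 = 12495.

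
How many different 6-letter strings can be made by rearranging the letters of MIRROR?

Letter multiplicities in MIRROR: I×1, M×1, O×1, R×3.
So there are 6! / (3!) = 120 distinguishable arrangements.

120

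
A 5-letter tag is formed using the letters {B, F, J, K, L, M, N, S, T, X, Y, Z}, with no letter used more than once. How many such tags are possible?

Choose and order 5 of the 12 symbols: the first letter has 12 options, the next 11, and so on down to 8.
That product is 12 × 11 × 10 × 9 × 8 = 95040.

95040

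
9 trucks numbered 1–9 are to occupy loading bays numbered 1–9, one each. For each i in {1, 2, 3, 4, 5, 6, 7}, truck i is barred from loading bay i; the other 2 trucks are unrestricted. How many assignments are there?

Let Aᵢ (for 1 ≤ i ≤ 7) be the placements that put truck i in its forbidden loading bay. Any j of these fix j positions, leaving (9−j)! ways to fill the rest, and there are C(7,j) ways to pick which j.
By inclusion–exclusion, the number of valid placements is Σ_{j=0}^{7} (−1)^j C(7,j)·(9−j)!.
Computing: 362880 − 282240 + 105840 − 25200 + 4200 − 504 + 42 − 2 = 165016.

165016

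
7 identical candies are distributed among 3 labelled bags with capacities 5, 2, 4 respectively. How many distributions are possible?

12

Without the upper bounds there are C(9,2) = 36 ways to split 7 among 3 bags.
Subtract solutions that violate a single cap (substitute x_i' = x_i − (cap_i+1)): x_1 ≥ 6 gives C(3,2) = 3; x_2 ≥ 3 gives C(6,2) = 15; x_3 ≥ 5 gives C(4,2) = 6. Together 24.
No two caps can be exceeded simultaneously, so the pair terms are all 0.
By inclusion–exclusion the count is 36 − 24 + 0 = 12.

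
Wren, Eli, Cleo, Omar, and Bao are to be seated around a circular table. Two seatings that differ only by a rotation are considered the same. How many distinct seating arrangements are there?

24

Around a circle, 5 distinct people have 5!/5 = (4)! = 24 rotationally distinct seatings.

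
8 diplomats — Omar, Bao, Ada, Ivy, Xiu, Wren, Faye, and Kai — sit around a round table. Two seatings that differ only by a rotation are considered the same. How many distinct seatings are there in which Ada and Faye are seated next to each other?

1440

Glue Ada and Faye into a block (2 internal orders). Seating 7 units around a circle gives (6)! arrangements.
So 2 × (6)! = 2 × 720 = 1440.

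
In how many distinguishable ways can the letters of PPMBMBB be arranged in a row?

PPMBMBB has 7 letters with B appearing 3 times, M appearing twice, and P appearing twice.
So there are 7! / (3!·2!·2!) = 210 distinguishable arrangements.

210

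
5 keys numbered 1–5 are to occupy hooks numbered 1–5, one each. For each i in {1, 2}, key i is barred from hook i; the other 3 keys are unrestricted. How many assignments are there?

78

Let Aᵢ (for i ∈ {1, 2}) be the placements that put key i in its forbidden hook. Any j of these fix j positions, leaving (5−j)! ways to fill the rest, and there are C(2,j) ways to pick which j.
By inclusion–exclusion, the number of valid placements is Σ_{j=0}^{2} (−1)^j C(2,j)·(5−j)!.
Computing: 120 − 48 + 6 = 78.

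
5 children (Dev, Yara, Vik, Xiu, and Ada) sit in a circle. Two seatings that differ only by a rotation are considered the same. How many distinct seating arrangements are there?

Fix one person's seat to break rotational symmetry; the remaining 4 people can be arranged in (4)! = 24 ways.

24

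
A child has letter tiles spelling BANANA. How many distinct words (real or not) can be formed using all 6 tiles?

60

The 6 letters of BANANA have repeats: A appearing 3 times and N appearing twice.
The number of distinct arrangements is 6!/(3!·2!) = 720/12 = 60.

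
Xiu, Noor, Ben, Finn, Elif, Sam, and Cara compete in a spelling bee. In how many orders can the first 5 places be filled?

2520

There are 7 choices for 1st place, 6 for 2nd, and so on down to 3 for position 5.
That gives 7 × 6 × 5 × 4 × 3 = 2520.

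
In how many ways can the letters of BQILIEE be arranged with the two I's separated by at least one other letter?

900

There are 7!/(2!·2!) = 1260 arrangements of BQILIEE in total.
If the two I's are adjacent, glue them into one block, leaving 6 items to arrange: (6)!/(2!) = 360 ways.
Hence 1260 − 360 = 900.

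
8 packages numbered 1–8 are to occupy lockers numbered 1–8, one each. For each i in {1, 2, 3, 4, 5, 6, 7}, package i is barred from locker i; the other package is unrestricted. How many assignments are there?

Let Aᵢ (for 1 ≤ i ≤ 7) be the placements that put package i in its forbidden locker. Any j of these fix j positions, leaving (8−j)! ways to fill the rest, and there are C(7,j) ways to pick which j.
By inclusion–exclusion, the number of valid placements is Σ_{j=0}^{7} (−1)^j C(7,j)·(8−j)!.
Computing: 40320 − 35280 + 15120 − 4200 + 840 − 126 + 14 − 1 = 16687.

16687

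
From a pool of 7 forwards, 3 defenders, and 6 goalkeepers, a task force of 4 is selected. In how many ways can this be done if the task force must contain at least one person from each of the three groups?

Total 4-person selections from all 16: C(16,4) = 1820.
Subtract selections that omit an entire group: no forwards → C(9,4) = 126; no defenders → C(13,4) = 715; no goalkeepers → C(10,4) = 210.
Add back selections omitting two groups (i.e. drawn from a single group): C(7,4) + C(3,4) + C(6,4) = 50.
By inclusion–exclusion: 1820 − 1051 + 50 = 819.

819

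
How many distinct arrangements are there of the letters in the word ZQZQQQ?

ZQZQQQ has 6 letters with Q appearing 4 times and Z appearing twice.
The number of distinct arrangements is 6!/(4!·2!) = 720/48 = 15.

15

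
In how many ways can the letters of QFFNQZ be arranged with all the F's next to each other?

60

Treat the 2 copies of F as a single block. The multiset to arrange is then {FF, N, Q, Q, Z}, 5 items in all.
That gives (5)!/(2!) = 60 arrangements.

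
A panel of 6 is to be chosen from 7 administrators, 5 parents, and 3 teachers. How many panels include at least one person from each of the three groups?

With no constraint there are C(15,6) = 5005 possible selections.
Selections missing a whole group: no administrators → C(8,6) = 28; no parents → C(10,6) = 210; no teachers → C(12,6) = 924.
Add back selections omitting two groups (i.e. drawn from a single group): C(7,6) + C(5,6) + C(3,6) = 7.
By inclusion–exclusion: 5005 − 1162 + 7 = 3850.

3850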